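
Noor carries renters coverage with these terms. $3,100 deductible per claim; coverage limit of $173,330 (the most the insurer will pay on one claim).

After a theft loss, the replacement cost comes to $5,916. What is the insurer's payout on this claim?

$2,816

Less the $3,100 deductible: $5,916 − $3,100 = $2,816.
$2,816 is within the $173,330 limit, so the insurer pays $2,816.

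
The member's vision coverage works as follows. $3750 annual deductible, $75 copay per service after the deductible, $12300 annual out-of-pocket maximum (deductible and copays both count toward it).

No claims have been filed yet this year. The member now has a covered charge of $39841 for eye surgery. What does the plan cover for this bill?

Nothing has been paid toward the $3750 deductible, so the first $3750 of this charge is applied there.
That leaves $39841 − $3750 = $36091 for the copay.
Copay on this service: $75.
That puts the member's cost at $3750 + $75 = $3825 before any cap.
Year-to-date out-of-pocket becomes $0 + $3825 = $3825, still under the $12300 maximum, so no cap applies.
The insurer covers the remainder: $39841 − $3825 = $36016.

$36016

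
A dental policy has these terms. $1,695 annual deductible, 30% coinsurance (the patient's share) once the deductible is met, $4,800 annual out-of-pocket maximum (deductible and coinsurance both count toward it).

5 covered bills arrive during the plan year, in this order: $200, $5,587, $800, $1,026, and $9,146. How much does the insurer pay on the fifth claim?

$7,816.40

Bill 1, $200: entire amount goes to the deductible. Cost to patient: $200. OOP to date $200. Insurer: $200 − $200 = $0.
Bill 2, $5,587: deductible takes $1,495, $4,092 remains; 30% of $4,092 = $1,227.60. Patient owes $2,722.60 (running OOP $2,922.60). Insurer: $5,587 − $2,722.60 = $2,864.40.
Bill 3, $800: deductible already satisfied, so patient's share is 30% × $800 = $240. Cost to patient: $240. OOP to date $3,162.60. Insurer: $800 − $240 = $560.
Bill 4, $1,026: deductible met; 30% of $1,026 = $307.80. Cost to patient: $307.80. OOP to date $3,470.40. Insurer: $1,026 − $307.80 = $718.20.
Bill 5, $9,146: deductible met; 30% of $9,146 = $2,743.80. Adding that to $3,470.40 gives $6,214.20, past the $4,800 cap; patient pays only $4,800 − $3,470.40 = $1,329.60. Insurer: $9,146 − $1,329.60 = $7,816.40.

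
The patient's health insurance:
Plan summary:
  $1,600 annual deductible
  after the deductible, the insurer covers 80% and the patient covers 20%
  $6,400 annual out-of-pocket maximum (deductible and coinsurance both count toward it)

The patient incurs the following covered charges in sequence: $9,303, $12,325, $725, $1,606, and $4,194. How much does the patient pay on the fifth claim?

$328.20

#1 ($9,303): deductible takes $1,600, $7,703 remains; 20% of $7,703 = $1,540.60. Cost to patient: $3,140.60. OOP to date $3,140.60.
#2 ($12,325): deductible already satisfied, so patient's share is 20% × $12,325 = $2,465. Cost to patient: $2,465. OOP to date $5,605.60.
#3 ($725): 20% coinsurance on $725 = $145. Cost to patient: $145. OOP to date $5,750.60.
#4 ($1,606): deductible already satisfied, so patient's share is 20% × $1,606 = $321.20. Patient pays $321.20; OOP now $6,071.80.
#5 ($4,194): deductible already satisfied, so patient's share is 20% × $4,194 = $838.80. Adding that to $6,071.80 gives $6,910.60, past the $6,400 cap; patient pays only $6,400 − $6,071.80 = $328.20.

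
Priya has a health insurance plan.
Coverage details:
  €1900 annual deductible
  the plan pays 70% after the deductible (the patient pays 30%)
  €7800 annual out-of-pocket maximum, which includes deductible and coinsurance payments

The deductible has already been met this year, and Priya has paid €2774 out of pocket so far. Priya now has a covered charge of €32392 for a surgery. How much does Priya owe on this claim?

€5026

The deductible is already satisfied, so the full bill goes to coinsurance.
Patient's 30% share of €32392 is €9717.60.
That would bring total out-of-pocket to €12491.60, past the €7800 cap. The patient is capped at €7800 − €2774 = €5026 on this claim.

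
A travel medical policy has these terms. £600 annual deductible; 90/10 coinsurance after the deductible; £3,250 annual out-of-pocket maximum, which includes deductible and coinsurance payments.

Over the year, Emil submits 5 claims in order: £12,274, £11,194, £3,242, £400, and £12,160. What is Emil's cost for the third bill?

#1 (£12,274): £600 finishes the deductible; £11,674 goes to coinsurance; traveler's 10% is £1,167.40. Traveler pays £1,767.40; OOP now £1,767.40.
#2 (£11,194): 10% coinsurance on £11,194 = £1,119.40. Traveler owes £1,119.40 (running OOP £2,886.80).
#3 (£3,242): deductible met; 10% of £3,242 = £324.20. Traveler owes £324.20 (running OOP £3,211).

£324.20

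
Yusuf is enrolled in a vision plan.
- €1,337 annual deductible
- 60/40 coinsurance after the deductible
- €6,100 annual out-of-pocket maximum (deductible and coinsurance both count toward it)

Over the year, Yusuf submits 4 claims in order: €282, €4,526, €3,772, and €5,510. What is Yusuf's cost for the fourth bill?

Claim 1 — €282: entire amount goes to the deductible. Cost to member: €282. OOP to date €282.
Claim 2 — €4,526: €1,055 to deductible, leaving €3,471; member's 40% is €1,388.40. Member pays €2,443.40; OOP now €2,725.40.
Claim 3 — €3,772: deductible met; 40% of €3,772 = €1,508.80. Cost to member: €1,508.80. OOP to date €4,234.20.
Claim 4 — €5,510: deductible met; 40% of €5,510 = €2,204. Adding that to €4,234.20 gives €6,438.20, past the €6,100 cap; member pays only €6,100 − €4,234.20 = €1,865.80.

€1,865.80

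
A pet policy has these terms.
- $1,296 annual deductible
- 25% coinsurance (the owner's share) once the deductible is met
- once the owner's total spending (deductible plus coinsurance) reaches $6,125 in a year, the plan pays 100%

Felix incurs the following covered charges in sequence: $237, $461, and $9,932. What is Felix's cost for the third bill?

Bill 1, $237: all of it applies to the deductible. Owner owes $237 (running OOP $237).
Bill 2, $461: entire amount goes to the deductible. Owner owes $461 (running OOP $698).
Bill 3, $9,932: $598 finishes the deductible; $9,334 goes to coinsurance; coinsurance $9,334 × 25% = $2,333.50. Cost to owner: $2,931.50. OOP to date $3,629.50.

$2,931.50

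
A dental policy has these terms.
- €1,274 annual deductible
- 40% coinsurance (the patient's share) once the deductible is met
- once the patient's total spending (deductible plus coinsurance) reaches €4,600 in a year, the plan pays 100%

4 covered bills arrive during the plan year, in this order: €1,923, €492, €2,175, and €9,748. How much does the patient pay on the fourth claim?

#1 (€1,923): €1,274 to deductible, leaving €649; patient's 40% is €259.60. Patient owes €1,533.60 (running OOP €1,533.60).
#2 (€492): deductible already satisfied, so patient's share is 40% × €492 = €196.80. Patient pays €196.80; OOP now €1,730.40.
#3 (€2,175): 40% coinsurance on €2,175 = €870. Patient owes €870 (running OOP €2,600.40).
#4 (€9,748): deductible met; 40% of €9,748 = €3,899.20. Adding that to €2,600.40 gives €6,499.60, past the €4,600 cap; patient pays only €4,600 − €2,600.40 = €1,999.60.

€1,999.60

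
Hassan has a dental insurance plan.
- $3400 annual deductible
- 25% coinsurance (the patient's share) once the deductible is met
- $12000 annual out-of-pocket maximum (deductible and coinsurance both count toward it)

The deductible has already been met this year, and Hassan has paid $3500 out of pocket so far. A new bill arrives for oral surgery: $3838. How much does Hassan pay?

The deductible is already satisfied, so the full bill goes to coinsurance.
Coinsurance: $3838 × 25% = $959.50.
Total out-of-pocket so far would be $3500 + $959.50 = $4459.50, below the $12000 cap — no reduction.

$959.50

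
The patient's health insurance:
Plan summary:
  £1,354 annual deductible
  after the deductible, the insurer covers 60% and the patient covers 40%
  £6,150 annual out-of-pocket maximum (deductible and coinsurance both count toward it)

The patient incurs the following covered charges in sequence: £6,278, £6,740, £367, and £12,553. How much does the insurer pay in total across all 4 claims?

Claim 1 (£6,278): £1,354 finishes the deductible; £4,924 goes to coinsurance; coinsurance £4,924 × 40% = £1,969.60. Patient owes £3,323.60 (running OOP £3,323.60). Plan pays £6,278 − £3,323.60 = £2,954.40.
Claim 2 (£6,740): deductible already satisfied, so patient's share is 40% × £6,740 = £2,696. Cost to patient: £2,696. OOP to date £6,019.60. Insurer: £6,740 − £2,696 = £4,044.
Claim 3 (£367): 40% coinsurance on £367 = £146.80. Adding that to £6,019.60 gives £6,166.40, past the £6,150 cap; patient pays only £6,150 − £6,019.60 = £130.40. Plan pays £367 − £130.40 = £236.60.
Claim 4 (£12,553): 40% coinsurance on £12,553 = £5,021.20. OOP would hit £11,171.20 > £6,150, so the cap limits the patient to £6,150 − £6,150 = £0. Insurer: £12,553 − £0 = £12,553.
Insurer total = bills − patient's total = £25,938 − £6,150 = £19,788.

£19,788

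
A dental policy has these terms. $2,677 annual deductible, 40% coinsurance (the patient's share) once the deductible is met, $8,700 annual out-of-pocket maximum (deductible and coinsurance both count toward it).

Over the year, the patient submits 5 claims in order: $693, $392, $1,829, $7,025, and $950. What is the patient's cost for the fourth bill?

$2,810

#1 ($693): entire amount goes to the deductible. Patient owes $693 (running OOP $693).
#2 ($392): fully absorbed by the deductible. Cost to patient: $392. OOP to date $1,085.
#3 ($1,829): $1,592 to deductible, leaving $237; 40% of $237 = $94.80. Cost to patient: $1,686.80. OOP to date $2,771.80.
#4 ($7,025): deductible met; 40% of $7,025 = $2,810. Patient owes $2,810 (running OOP $5,581.80).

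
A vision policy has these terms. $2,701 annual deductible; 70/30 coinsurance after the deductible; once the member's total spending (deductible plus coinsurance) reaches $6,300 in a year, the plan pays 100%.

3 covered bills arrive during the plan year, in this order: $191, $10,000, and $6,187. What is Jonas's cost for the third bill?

$1,352

Claim 1 — $191: fully absorbed by the deductible. Member pays $191; OOP now $191.
Claim 2 — $10,000: $2,510 finishes the deductible; $7,490 goes to coinsurance; member's 30% is $2,247. Member pays $4,757; OOP now $4,948.
Claim 3 — $6,187: deductible met; 30% of $6,187 = $1,856.10. That would push OOP to $6,804.10, over the $6,300 cap, so member pays $6,300 − $4,948 = $1,352.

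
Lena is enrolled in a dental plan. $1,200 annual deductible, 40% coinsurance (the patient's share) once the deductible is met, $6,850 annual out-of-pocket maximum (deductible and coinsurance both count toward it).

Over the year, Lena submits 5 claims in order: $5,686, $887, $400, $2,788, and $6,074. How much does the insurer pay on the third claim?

$240

Claim 1 — $5,686: $1,200 to deductible, leaving $4,486; patient's 40% is $1,794.40. Cost to patient: $2,994.40. OOP to date $2,994.40. Insurer: $5,686 − $2,994.40 = $2,691.60.
Claim 2 — $887: deductible met; 40% of $887 = $354.80. Patient owes $354.80 (running OOP $3,349.20). Plan pays $887 − $354.80 = $532.20.
Claim 3 — $400: 40% coinsurance on $400 = $160. Patient owes $160 (running OOP $3,509.20). Plan pays $400 − $160 = $240.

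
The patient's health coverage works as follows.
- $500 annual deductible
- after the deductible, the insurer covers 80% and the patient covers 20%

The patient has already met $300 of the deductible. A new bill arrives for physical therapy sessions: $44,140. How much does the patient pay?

$8,988

Remaining deductible: $500 − $300 = $200.
After the $200 deductible portion, $44,140 − $200 = $43,940 is subject to coinsurance.
Patient's 20% share of $43,940 is $8,788.
That puts the patient's cost at $200 + $8,788 = $8,988.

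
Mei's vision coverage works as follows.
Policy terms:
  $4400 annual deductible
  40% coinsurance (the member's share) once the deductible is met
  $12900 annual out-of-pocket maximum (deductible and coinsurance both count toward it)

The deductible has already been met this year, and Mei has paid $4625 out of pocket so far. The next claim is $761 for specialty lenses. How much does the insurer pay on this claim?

With the deductible met, the entire $761 is subject to coinsurance.
Coinsurance: $761 × 40% = $304.40.
Year-to-date out-of-pocket becomes $4625 + $304.40 = $4929.40, still under the $12900 maximum, so no cap applies.
The insurer covers the remainder: $761 − $304.40 = $456.60.

$456.60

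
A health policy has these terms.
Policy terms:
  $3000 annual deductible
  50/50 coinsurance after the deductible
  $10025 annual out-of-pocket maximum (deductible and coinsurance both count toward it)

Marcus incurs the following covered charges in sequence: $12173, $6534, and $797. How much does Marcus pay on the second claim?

Claim 1 — $12173: deductible takes $3000, $9173 remains; 50% of $9173 = $4586.50. Patient owes $7586.50 (running OOP $7586.50).
Claim 2 — $6534: deductible already satisfied, so patient's share is 50% × $6534 = $3267. That would push OOP to $10853.50, over the $10025 cap, so patient pays $10025 − $7586.50 = $2438.50.

$2438.50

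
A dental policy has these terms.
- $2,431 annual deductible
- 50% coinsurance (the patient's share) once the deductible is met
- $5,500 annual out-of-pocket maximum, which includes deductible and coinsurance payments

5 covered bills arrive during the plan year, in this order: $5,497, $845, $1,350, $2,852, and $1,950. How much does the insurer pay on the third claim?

$675

Bill 1, $5,497: deductible takes $2,431, $3,066 remains; patient's 50% is $1,533. Patient owes $3,964 (running OOP $3,964). Insurer: $5,497 − $3,964 = $1,533.
Bill 2, $845: deductible already satisfied, so patient's share is 50% × $845 = $422.50. Patient owes $422.50 (running OOP $4,386.50). Plan pays $845 − $422.50 = $422.50.
Bill 3, $1,350: 50% coinsurance on $1,350 = $675. Cost to patient: $675. OOP to date $5,061.50. Insurer: $1,350 − $675 = $675.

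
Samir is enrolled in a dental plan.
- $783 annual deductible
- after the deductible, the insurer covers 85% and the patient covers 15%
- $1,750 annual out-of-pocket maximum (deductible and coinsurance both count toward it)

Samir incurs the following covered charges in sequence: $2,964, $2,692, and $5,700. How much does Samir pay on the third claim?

$236.05

Bill 1, $2,964: deductible takes $783, $2,181 remains; patient's 15% is $327.15. Cost to patient: $1,110.15. OOP to date $1,110.15.
Bill 2, $2,692: deductible already satisfied, so patient's share is 15% × $2,692 = $403.80. Patient owes $403.80 (running OOP $1,513.95).
Bill 3, $5,700: deductible already satisfied, so patient's share is 15% × $5,700 = $855. Adding that to $1,513.95 gives $2,368.95, past the $1,750 cap; patient pays only $1,750 − $1,513.95 = $236.05.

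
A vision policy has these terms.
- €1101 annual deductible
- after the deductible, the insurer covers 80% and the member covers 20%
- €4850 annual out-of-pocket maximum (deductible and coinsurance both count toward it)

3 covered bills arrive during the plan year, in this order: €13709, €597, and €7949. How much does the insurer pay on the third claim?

Bill 1, €13709: deductible takes €1101, €12608 remains; coinsurance €12608 × 20% = €2521.60. Member owes €3622.60 (running OOP €3622.60). Insurer: €13709 − €3622.60 = €10086.40.
Bill 2, €597: deductible already satisfied, so member's share is 20% × €597 = €119.40. Cost to member: €119.40. OOP to date €3742. Plan pays €597 − €119.40 = €477.60.
Bill 3, €7949: deductible met; 20% of €7949 = €1589.80. That would push OOP to €5331.80, over the €4850 cap, so member pays €4850 − €3742 = €1108. Insurer: €7949 − €1108 = €6841.

€6841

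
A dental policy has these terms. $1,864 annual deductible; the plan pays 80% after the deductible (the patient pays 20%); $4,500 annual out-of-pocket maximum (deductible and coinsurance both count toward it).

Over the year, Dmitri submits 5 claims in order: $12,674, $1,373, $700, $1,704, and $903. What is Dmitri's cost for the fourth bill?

$59.40

#1 ($12,674): deductible takes $1,864, $10,810 remains; 20% of $10,810 = $2,162. Cost to patient: $4,026. OOP to date $4,026.
#2 ($1,373): 20% coinsurance on $1,373 = $274.60. Cost to patient: $274.60. OOP to date $4,300.60.
#3 ($700): deductible already satisfied, so patient's share is 20% × $700 = $140. Cost to patient: $140. OOP to date $4,440.60.
#4 ($1,704): deductible already satisfied, so patient's share is 20% × $1,704 = $340.80. That would push OOP to $4,781.40, over the $4,500 cap, so patient pays $4,500 − $4,440.60 = $59.40.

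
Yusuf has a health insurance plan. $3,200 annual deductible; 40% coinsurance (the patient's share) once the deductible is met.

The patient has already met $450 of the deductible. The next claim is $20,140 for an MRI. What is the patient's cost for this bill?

$9,706

$450 of the $3,200 deductible is already met, leaving $2,750.
That leaves $20,140 − $2,750 = $17,390 for coinsurance.
40% of $17,390 = $6,956 falls to the patient.
So the patient owes $2,750 + $6,956 = $9,706.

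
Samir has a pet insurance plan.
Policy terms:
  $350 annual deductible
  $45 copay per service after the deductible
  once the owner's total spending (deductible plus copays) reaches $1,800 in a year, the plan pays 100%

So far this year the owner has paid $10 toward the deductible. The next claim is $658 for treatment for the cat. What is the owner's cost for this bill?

$385

Remaining deductible: $350 − $10 = $340.
The remaining $318 (= $658 − $340) moves to the copay.
Copay on this service: $45.
So the owner owes $340 + $45 = $385 before any cap.
Total out-of-pocket so far would be $10 + $385 = $395, below the $1,800 cap — no reduction.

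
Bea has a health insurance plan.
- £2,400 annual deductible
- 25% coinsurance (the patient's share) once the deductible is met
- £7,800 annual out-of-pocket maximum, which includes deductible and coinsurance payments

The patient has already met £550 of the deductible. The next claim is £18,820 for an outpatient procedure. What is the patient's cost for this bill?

Deductible still to meet: £2,400 − £550 = £1,850.
That leaves £18,820 − £1,850 = £16,970 for coinsurance.
Patient's 25% share of £16,970 is £4,242.50.
Patient responsibility before any cap: £1,850 + £4,242.50 = £6,092.50.
Total out-of-pocket so far would be £550 + £6,092.50 = £6,642.50, below the £7,800 cap — no reduction.

£6,092.50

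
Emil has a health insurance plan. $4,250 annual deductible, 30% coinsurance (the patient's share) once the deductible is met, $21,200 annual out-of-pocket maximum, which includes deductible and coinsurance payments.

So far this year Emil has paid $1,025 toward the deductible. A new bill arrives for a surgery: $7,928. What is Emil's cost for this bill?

$4,635.90

Deductible still to meet: $4,250 − $1,025 = $3,225.
The remaining $4,703 (= $7,928 − $3,225) moves to coinsurance.
30% of $4,703 = $1,410.90 falls to the patient.
So the patient owes $3,225 + $1,410.90 = $4,635.90 before any cap.
Year-to-date out-of-pocket becomes $1,025 + $4,635.90 = $5,660.90, still under the $21,200 maximum, so no cap applies.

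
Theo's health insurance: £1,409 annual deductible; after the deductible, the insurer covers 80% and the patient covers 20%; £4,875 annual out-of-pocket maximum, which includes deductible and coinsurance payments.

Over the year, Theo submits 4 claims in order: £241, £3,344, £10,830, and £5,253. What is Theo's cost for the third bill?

#1 (£241): fully absorbed by the deductible. Cost to patient: £241. OOP to date £241.
#2 (£3,344): deductible takes £1,168, £2,176 remains; 20% of £2,176 = £435.20. Patient pays £1,603.20; OOP now £1,844.20.
#3 (£10,830): deductible met; 20% of £10,830 = £2,166. Patient pays £2,166; OOP now £4,010.20.

£2,166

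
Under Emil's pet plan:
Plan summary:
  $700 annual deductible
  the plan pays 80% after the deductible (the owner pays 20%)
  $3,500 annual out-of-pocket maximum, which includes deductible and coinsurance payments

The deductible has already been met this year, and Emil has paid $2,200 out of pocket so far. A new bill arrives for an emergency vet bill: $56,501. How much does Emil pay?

The deductible is already satisfied, so the full bill goes to coinsurance.
20% of $56,501 = $11,300.20 falls to the owner.
Adding $11,300.20 to the $2,200 already spent would give $13,500.20, which exceeds the $3,500 cap; the owner pays just $3,500 − $2,200 = $1,300.

$1,300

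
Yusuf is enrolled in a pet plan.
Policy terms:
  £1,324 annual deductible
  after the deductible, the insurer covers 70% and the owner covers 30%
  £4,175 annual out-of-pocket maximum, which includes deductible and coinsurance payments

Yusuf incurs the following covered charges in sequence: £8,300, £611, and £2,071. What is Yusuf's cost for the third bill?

Bill 1, £8,300: deductible takes £1,324, £6,976 remains; coinsurance £6,976 × 30% = £2,092.80. Owner pays £3,416.80; OOP now £3,416.80.
Bill 2, £611: deductible met; 30% of £611 = £183.30. Owner owes £183.30 (running OOP £3,600.10).
Bill 3, £2,071: deductible met; 30% of £2,071 = £621.30. Adding that to £3,600.10 gives £4,221.40, past the £4,175 cap; owner pays only £4,175 − £3,600.10 = £574.90.

£574.90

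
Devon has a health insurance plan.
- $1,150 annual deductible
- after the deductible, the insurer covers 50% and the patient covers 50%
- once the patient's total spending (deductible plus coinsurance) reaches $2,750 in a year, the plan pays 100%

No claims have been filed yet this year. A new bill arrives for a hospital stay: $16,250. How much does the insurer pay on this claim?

$13,500

Deductible not yet touched, so the first $1,150 of the bill goes to the deductible.
That leaves $16,250 − $1,150 = $15,100 for coinsurance.
Coinsurance: $15,100 × 50% = $7,550.
So the patient owes $1,150 + $7,550 = $8,700 before any cap.
That would bring total out-of-pocket to $8,700, past the $2,750 cap. The patient is capped at $2,750 − $0 = $2,750 on this claim.
Insurer pays the balance: $16,250 − $2,750 = $13,500.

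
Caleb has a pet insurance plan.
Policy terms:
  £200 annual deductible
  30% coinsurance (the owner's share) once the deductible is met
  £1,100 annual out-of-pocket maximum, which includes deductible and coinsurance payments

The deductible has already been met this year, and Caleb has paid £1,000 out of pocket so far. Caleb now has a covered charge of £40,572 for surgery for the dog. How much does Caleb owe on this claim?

With the deductible met, the entire £40,572 is subject to coinsurance.
30% of £40,572 = £12,171.60 falls to the owner.
That would bring total out-of-pocket to £13,171.60, past the £1,100 cap. The owner is capped at £1,100 − £1,000 = £100 on this claim.

£100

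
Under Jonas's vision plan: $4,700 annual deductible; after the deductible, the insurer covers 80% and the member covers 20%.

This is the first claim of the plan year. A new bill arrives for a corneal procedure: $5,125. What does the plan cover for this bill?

Nothing has been paid toward the $4,700 deductible, so the first $4,700 of this charge is applied there.
That leaves $5,125 − $4,700 = $425 for coinsurance.
Coinsurance: $425 × 20% = $85.
That puts the member's cost at $4,700 + $85 = $4,785.
The plan picks up $5,125 − $4,785 = $340.

$340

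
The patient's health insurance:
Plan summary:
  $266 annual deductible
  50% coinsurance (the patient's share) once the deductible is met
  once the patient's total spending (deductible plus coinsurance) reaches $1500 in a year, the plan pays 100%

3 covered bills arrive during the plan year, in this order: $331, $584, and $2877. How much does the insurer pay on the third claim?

$1967.50

Bill 1, $331: $266 to deductible, leaving $65; patient's 50% is $32.50. Cost to patient: $298.50. OOP to date $298.50. Insurer: $331 − $298.50 = $32.50.
Bill 2, $584: deductible met; 50% of $584 = $292. Patient pays $292; OOP now $590.50. Insurer: $584 − $292 = $292.
Bill 3, $2877: deductible met; 50% of $2877 = $1438.50. OOP would hit $2029 > $1500, so the cap limits the patient to $1500 − $590.50 = $909.50. Plan pays $2877 − $909.50 = $1967.50.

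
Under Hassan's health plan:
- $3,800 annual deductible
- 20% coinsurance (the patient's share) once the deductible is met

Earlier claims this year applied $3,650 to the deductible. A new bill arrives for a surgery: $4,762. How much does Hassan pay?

Deductible still to meet: $3,800 − $3,650 = $150.
That leaves $4,762 − $150 = $4,612 for coinsurance.
Coinsurance: $4,612 × 20% = $922.40.
That puts the patient's cost at $150 + $922.40 = $1,072.40.

$1,072.40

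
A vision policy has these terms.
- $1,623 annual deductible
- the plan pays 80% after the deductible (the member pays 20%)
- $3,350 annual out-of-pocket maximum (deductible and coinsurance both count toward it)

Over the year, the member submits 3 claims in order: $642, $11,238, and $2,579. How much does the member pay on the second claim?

$2,708

Bill 1, $642: fully absorbed by the deductible. Member pays $642; OOP now $642.
Bill 2, $11,238: $981 finishes the deductible; $10,257 goes to coinsurance; coinsurance $10,257 × 20% = $2,051.40. Deductible plus coinsurance: $981 + $2,051.40 = $3,032.40. That would push OOP to $3,674.40, over the $3,350 cap, so member pays $3,350 − $642 = $2,708.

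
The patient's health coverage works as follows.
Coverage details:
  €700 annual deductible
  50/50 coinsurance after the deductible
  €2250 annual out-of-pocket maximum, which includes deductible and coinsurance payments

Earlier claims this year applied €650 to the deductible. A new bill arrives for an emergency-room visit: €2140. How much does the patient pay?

€1095

Deductible still to meet: €700 − €650 = €50.
The remaining €2090 (= €2140 − €50) moves to coinsurance.
50% of €2090 = €1045 falls to the patient.
So the patient owes €50 + €1045 = €1095 before any cap.
Total out-of-pocket so far would be €650 + €1095 = €1745, below the €2250 cap — no reduction.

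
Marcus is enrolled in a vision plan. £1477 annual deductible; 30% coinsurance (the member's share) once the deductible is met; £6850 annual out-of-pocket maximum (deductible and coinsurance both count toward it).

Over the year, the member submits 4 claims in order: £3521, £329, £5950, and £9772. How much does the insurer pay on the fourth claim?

#1 (£3521): £1477 to deductible, leaving £2044; 30% of £2044 = £613.20. Member owes £2090.20 (running OOP £2090.20). Plan pays £3521 − £2090.20 = £1430.80.
#2 (£329): deductible already satisfied, so member's share is 30% × £329 = £98.70. Member owes £98.70 (running OOP £2188.90). Insurer: £329 − £98.70 = £230.30.
#3 (£5950): 30% coinsurance on £5950 = £1785. Member pays £1785; OOP now £3973.90. Insurer: £5950 − £1785 = £4165.
#4 (£9772): deductible met; 30% of £9772 = £2931.60. Adding that to £3973.90 gives £6905.50, past the £6850 cap; member pays only £6850 − £3973.90 = £2876.10. Plan pays £9772 − £2876.10 = £6895.90.

£6895.90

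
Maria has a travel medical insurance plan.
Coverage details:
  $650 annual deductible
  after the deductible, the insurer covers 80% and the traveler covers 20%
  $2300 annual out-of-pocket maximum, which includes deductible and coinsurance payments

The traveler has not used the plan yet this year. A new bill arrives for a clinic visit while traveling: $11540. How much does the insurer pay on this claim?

$9240

Deductible not yet touched, so the first $650 of the bill goes to the deductible.
The remaining $10890 (= $11540 − $650) moves to coinsurance.
20% of $10890 = $2178 falls to the traveler.
That puts the traveler's cost at $650 + $2178 = $2828 before any cap.
Year-to-date out-of-pocket would reach $0 + $2828 = $2828, above the $2300 maximum, so the traveler pays only $2300 − $0 = $2300.
The plan picks up $11540 − $2300 = $9240.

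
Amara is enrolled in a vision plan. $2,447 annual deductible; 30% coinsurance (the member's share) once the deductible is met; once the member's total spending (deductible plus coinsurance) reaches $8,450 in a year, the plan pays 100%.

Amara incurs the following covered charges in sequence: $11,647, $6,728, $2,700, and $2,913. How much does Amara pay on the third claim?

Claim 1 — $11,647: deductible takes $2,447, $9,200 remains; member's 30% is $2,760. Cost to member: $5,207. OOP to date $5,207.
Claim 2 — $6,728: 30% coinsurance on $6,728 = $2,018.40. Member pays $2,018.40; OOP now $7,225.40.
Claim 3 — $2,700: deductible already satisfied, so member's share is 30% × $2,700 = $810. Member owes $810 (running OOP $8,035.40).

$810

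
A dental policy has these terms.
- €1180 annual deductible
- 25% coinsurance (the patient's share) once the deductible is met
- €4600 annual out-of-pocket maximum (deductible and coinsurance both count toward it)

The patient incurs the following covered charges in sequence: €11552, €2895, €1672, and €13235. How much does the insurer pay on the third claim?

#1 (€11552): €1180 to deductible, leaving €10372; 25% of €10372 = €2593. Patient owes €3773 (running OOP €3773). Insurer: €11552 − €3773 = €7779.
#2 (€2895): deductible met; 25% of €2895 = €723.75. Patient pays €723.75; OOP now €4496.75. Insurer: €2895 − €723.75 = €2171.25.
#3 (€1672): 25% coinsurance on €1672 = €418. OOP would hit €4914.75 > €4600, so the cap limits the patient to €4600 − €4496.75 = €103.25. Insurer: €1672 − €103.25 = €1568.75.

€1568.75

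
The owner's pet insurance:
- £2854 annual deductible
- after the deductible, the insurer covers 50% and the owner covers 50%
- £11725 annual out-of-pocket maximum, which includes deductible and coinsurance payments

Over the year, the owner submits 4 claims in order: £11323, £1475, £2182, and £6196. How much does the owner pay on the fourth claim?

Claim 1 — £11323: deductible takes £2854, £8469 remains; 50% of £8469 = £4234.50. Cost to owner: £7088.50. OOP to date £7088.50.
Claim 2 — £1475: deductible already satisfied, so owner's share is 50% × £1475 = £737.50. Cost to owner: £737.50. OOP to date £7826.
Claim 3 — £2182: 50% coinsurance on £2182 = £1091. Owner pays £1091; OOP now £8917.
Claim 4 — £6196: 50% coinsurance on £6196 = £3098. OOP would hit £12015 > £11725, so the cap limits the owner to £11725 − £8917 = £2808.

£2808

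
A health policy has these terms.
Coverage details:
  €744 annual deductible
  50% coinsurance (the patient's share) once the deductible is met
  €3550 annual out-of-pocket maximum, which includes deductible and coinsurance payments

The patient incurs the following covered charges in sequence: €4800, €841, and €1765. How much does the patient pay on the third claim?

Claim 1 — €4800: €744 to deductible, leaving €4056; coinsurance €4056 × 50% = €2028. Patient owes €2772 (running OOP €2772).
Claim 2 — €841: deductible met; 50% of €841 = €420.50. Patient owes €420.50 (running OOP €3192.50).
Claim 3 — €1765: 50% coinsurance on €1765 = €882.50. That would push OOP to €4075, over the €3550 cap, so patient pays €3550 − €3192.50 = €357.50.

€357.50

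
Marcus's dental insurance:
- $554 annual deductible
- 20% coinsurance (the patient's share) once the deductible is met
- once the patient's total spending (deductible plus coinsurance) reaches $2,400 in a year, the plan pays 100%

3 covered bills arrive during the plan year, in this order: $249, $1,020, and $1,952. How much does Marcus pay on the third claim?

Claim 1 ($249): entire amount goes to the deductible. Patient owes $249 (running OOP $249).
Claim 2 ($1,020): $305 to deductible, leaving $715; patient's 20% is $143. Cost to patient: $448. OOP to date $697.
Claim 3 ($1,952): deductible met; 20% of $1,952 = $390.40. Patient pays $390.40; OOP now $1,087.40.

$390.40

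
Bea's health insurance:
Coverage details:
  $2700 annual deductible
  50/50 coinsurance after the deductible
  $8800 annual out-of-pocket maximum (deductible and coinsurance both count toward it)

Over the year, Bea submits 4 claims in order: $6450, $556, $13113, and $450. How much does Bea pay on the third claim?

Claim 1 — $6450: deductible takes $2700, $3750 remains; 50% of $3750 = $1875. Cost to patient: $4575. OOP to date $4575.
Claim 2 — $556: 50% coinsurance on $556 = $278. Cost to patient: $278. OOP to date $4853.
Claim 3 — $13113: deductible already satisfied, so patient's share is 50% × $13113 = $6556.50. OOP would hit $11409.50 > $8800, so the cap limits the patient to $8800 − $4853 = $3947.

$3947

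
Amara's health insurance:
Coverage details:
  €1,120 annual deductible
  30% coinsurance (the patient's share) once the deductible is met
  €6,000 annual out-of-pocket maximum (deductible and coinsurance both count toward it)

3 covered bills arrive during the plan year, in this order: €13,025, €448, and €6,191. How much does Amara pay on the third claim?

#1 (€13,025): €1,120 finishes the deductible; €11,905 goes to coinsurance; coinsurance €11,905 × 30% = €3,571.50. Patient owes €4,691.50 (running OOP €4,691.50).
#2 (€448): deductible met; 30% of €448 = €134.40. Patient owes €134.40 (running OOP €4,825.90).
#3 (€6,191): deductible already satisfied, so patient's share is 30% × €6,191 = €1,857.30. OOP would hit €6,683.20 > €6,000, so the cap limits the patient to €6,000 − €4,825.90 = €1,174.10.

€1,174.10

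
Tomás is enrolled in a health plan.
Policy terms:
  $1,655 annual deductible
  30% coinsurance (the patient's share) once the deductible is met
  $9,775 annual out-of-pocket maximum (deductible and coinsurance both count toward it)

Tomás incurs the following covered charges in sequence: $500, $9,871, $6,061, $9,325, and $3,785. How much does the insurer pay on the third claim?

$4,242.70

Claim 1 — $500: entire amount goes to the deductible. Patient pays $500; OOP now $500. Insurer: $500 − $500 = $0.
Claim 2 — $9,871: $1,155 finishes the deductible; $8,716 goes to coinsurance; 30% of $8,716 = $2,614.80. Patient owes $3,769.80 (running OOP $4,269.80). Plan pays $9,871 − $3,769.80 = $6,101.20.
Claim 3 — $6,061: deductible already satisfied, so patient's share is 30% × $6,061 = $1,818.30. Cost to patient: $1,818.30. OOP to date $6,088.10. Plan pays $6,061 − $1,818.30 = $4,242.70.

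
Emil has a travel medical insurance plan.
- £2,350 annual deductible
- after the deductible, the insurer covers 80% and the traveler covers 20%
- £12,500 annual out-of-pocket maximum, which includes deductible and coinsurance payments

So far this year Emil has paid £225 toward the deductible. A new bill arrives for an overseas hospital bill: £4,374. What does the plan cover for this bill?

£1,799.20

Remaining deductible: £2,350 − £225 = £2,125.
That leaves £4,374 − £2,125 = £2,249 for coinsurance.
Coinsurance: £2,249 × 20% = £449.80.
So the traveler owes £2,125 + £449.80 = £2,574.80 before any cap.
Cumulative spending £225 + £2,574.80 = £2,799.80 stays under the £12,500 maximum.
Insurer pays the balance: £4,374 − £2,574.80 = £1,799.20.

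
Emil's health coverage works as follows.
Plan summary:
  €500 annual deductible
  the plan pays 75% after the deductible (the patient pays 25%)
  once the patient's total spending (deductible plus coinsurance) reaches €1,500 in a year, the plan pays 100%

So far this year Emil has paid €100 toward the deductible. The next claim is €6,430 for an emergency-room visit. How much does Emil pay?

€1,400

€100 of the €500 deductible is already met, leaving €400.
The remaining €6,030 (= €6,430 − €400) moves to coinsurance.
Coinsurance: €6,030 × 25% = €1,507.50.
So the patient owes €400 + €1,507.50 = €1,907.50 before any cap.
That would bring total out-of-pocket to €2,007.50, past the €1,500 cap. The patient is capped at €1,500 − €100 = €1,400 on this claim.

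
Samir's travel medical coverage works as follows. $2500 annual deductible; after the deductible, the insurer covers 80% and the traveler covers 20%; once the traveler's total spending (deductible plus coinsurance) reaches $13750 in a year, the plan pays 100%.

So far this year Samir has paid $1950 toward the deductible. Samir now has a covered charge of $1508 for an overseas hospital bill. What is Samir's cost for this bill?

Deductible still to meet: $2500 − $1950 = $550.
The remaining $958 (= $1508 − $550) moves to coinsurance.
Coinsurance: $958 × 20% = $191.60.
That puts the traveler's cost at $550 + $191.60 = $741.60 before any cap.
Year-to-date out-of-pocket becomes $1950 + $741.60 = $2691.60, still under the $13750 maximum, so no cap applies.

$741.60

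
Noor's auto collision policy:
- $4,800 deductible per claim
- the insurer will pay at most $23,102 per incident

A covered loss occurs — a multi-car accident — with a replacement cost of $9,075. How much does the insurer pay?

$4,275

After the deductible, $9,075 − $4,800 = $4,275 remains.
$4,275 ≤ $23,102, so the limit doesn't bind; insurer pays $4,275.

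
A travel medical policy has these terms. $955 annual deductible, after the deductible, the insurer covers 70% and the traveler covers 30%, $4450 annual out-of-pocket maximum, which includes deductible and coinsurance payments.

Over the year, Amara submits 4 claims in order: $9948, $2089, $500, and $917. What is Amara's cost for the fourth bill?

$20.40

Claim 1 — $9948: deductible takes $955, $8993 remains; traveler's 30% is $2697.90. Traveler owes $3652.90 (running OOP $3652.90).
Claim 2 — $2089: 30% coinsurance on $2089 = $626.70. Cost to traveler: $626.70. OOP to date $4279.60.
Claim 3 — $500: 30% coinsurance on $500 = $150. Traveler owes $150 (running OOP $4429.60).
Claim 4 — $917: deductible already satisfied, so traveler's share is 30% × $917 = $275.10. OOP would hit $4704.70 > $4450, so the cap limits the traveler to $4450 − $4429.60 = $20.40.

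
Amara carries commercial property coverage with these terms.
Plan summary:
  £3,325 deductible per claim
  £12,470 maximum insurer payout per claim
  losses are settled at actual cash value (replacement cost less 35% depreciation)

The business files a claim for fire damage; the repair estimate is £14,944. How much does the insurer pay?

£6,388.60

At 35% depreciation, ACV = £14,944 − £5,230.40 = £9,713.60.
After the deductible, £9,713.60 − £3,325 = £6,388.60 remains.
£6,388.60 is within the £12,470 limit, so the insurer pays £6,388.60.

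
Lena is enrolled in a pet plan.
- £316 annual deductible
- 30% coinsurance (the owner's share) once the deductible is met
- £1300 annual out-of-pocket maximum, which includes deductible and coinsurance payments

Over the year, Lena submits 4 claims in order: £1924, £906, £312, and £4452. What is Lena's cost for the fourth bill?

£136.20

Bill 1, £1924: £316 to deductible, leaving £1608; coinsurance £1608 × 30% = £482.40. Cost to owner: £798.40. OOP to date £798.40.
Bill 2, £906: deductible met; 30% of £906 = £271.80. Owner pays £271.80; OOP now £1070.20.
Bill 3, £312: deductible met; 30% of £312 = £93.60. Owner owes £93.60 (running OOP £1163.80).
Bill 4, £4452: deductible met; 30% of £4452 = £1335.60. OOP would hit £2499.40 > £1300, so the cap limits the owner to £1300 − £1163.80 = £136.20.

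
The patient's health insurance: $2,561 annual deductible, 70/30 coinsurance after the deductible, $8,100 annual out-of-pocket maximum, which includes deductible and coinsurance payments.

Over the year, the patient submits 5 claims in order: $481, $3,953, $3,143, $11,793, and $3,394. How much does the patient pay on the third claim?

Claim 1 — $481: fully absorbed by the deductible. Patient owes $481 (running OOP $481).
Claim 2 — $3,953: $2,080 to deductible, leaving $1,873; 30% of $1,873 = $561.90. Patient owes $2,641.90 (running OOP $3,122.90).
Claim 3 — $3,143: deductible met; 30% of $3,143 = $942.90. Patient owes $942.90 (running OOP $4,065.80).

$942.90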